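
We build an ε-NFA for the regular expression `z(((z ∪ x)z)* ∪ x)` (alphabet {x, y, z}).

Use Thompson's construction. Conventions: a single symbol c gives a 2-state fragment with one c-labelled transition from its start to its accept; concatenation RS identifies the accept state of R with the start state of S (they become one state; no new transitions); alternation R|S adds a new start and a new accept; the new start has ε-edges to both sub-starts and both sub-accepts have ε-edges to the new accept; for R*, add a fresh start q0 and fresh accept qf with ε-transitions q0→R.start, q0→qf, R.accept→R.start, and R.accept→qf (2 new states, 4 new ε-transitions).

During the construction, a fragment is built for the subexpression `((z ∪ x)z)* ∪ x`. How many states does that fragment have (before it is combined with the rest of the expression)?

13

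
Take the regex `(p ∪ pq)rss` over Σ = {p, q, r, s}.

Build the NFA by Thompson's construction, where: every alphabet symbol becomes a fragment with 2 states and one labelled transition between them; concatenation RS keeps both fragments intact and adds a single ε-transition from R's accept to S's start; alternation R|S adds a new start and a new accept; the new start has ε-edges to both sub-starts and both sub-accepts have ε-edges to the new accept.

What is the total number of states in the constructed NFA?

Recursing over subexpressions:
Each of the 6 symbol leaves contributes a 2-state fragment.
  pq : 4 states
  p ∪ pq : 8 states
  (p ∪ pq)rss : 14 states

14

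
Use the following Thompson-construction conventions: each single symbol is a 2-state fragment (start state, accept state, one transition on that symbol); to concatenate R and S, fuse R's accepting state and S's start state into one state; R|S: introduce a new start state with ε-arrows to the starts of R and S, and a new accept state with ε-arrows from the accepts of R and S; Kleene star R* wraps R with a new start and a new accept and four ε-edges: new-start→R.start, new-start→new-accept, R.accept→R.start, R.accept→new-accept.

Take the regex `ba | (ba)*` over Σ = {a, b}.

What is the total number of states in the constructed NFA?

Per subexpression:
Each of the 4 symbol leaves contributes a 2-state fragment.
  ba — 3 states
  ba — 3 states
  (ba)* — 5 states
  ba | (ba)* — 10 states

10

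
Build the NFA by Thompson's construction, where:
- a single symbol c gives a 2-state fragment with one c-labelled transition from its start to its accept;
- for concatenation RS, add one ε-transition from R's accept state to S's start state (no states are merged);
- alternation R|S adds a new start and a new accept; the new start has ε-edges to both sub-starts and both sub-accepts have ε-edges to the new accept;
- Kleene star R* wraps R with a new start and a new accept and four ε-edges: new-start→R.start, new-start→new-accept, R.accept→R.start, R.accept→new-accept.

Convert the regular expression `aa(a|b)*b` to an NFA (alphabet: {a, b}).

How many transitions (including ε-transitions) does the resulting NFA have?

Recursing over subexpressions:
Each of the 5 symbol leaves contributes 1 transition (1 symbol, 0 ε).
  a|b → 6 transitions (2 symbol, 4 ε)
  (a|b)* → 10 transitions (2 symbol, 8 ε)
  aa(a|b)*b → 16 transitions (5 symbol, 11 ε)

16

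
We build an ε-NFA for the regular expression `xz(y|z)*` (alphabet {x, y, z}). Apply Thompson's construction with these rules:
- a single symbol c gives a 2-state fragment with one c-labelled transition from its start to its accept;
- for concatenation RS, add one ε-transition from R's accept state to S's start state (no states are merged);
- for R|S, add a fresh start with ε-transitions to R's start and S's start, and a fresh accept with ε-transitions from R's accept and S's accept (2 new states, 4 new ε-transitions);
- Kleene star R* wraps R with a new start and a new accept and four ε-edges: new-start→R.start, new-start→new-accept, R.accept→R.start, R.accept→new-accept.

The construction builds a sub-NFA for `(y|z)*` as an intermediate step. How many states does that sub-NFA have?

Fragment for `(y|z)*`:
Each of the 2 symbol leaves contributes a 2-state fragment.
  y|z = 6 states
  (y|z)* = 8 states

8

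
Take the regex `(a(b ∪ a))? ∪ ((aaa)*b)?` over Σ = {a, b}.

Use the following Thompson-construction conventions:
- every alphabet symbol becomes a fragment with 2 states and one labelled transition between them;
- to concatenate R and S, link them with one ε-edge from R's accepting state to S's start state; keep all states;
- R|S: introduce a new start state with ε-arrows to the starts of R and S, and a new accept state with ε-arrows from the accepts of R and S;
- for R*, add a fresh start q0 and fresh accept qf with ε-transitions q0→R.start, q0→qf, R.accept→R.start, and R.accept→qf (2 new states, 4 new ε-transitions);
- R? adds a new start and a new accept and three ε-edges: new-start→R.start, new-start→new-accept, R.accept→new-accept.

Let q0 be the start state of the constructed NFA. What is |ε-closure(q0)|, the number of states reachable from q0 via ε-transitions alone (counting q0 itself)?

Let C(F) = |ε-closure(F.start)| within fragment F, and note whether F accepts ε. Symbol fragments have C = 1 and do not accept ε. Then:
  b ∪ a : |ε-closure| = 1 + 1 + 1 = 3 (the new accept is not ε-reachable since no branch accepts ε)
  a(b ∪ a) : same as the first factor's closure: |ε-closure| = 1
  (a(b ∪ a))? : new start has ε-edges to the inner start and to the new accept, so |ε-closure| = 2 + 1 = 3
  aaa : |ε-closure| equals the left operand's closure size = 1 (its accept is not ε-reachable, so the closure stops there)
  (aaa)* : new start has ε-edges to the inner start and to the new accept, so |ε-closure| = 2 + 1 = 3
  (aaa)*b : |ε-closure| = 3 + 1 = 4 (closure spills across the concat boundary because the left factor accepts ε)
  ((aaa)*b)? : new start has ε-edges to the inner start and to the new accept, so |ε-closure| = 2 + 4 = 6
  (a(b ∪ a))? ∪ ((aaa)*b)? : |ε-closure| = 1 (new start) + (3 + 6) + 1 (new accept, since some branch ε-reaches its own accept) = 11

11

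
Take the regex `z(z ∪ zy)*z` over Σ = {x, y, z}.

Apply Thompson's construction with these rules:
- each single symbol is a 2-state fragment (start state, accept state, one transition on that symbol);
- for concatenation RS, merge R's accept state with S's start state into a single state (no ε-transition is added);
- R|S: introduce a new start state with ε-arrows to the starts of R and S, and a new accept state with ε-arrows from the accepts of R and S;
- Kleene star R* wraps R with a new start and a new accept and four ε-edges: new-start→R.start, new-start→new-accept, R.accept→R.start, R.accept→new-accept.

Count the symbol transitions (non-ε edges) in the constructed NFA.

5

Building bottom-up:
Each of the 5 symbol leaves contributes exactly 1 symbol transition.
  zy → 2 symbol transitions
  z ∪ zy → 3 symbol transitions
  (z ∪ zy)* → 3 symbol transitions
  z(z ∪ zy)*z → 5 symbol transitions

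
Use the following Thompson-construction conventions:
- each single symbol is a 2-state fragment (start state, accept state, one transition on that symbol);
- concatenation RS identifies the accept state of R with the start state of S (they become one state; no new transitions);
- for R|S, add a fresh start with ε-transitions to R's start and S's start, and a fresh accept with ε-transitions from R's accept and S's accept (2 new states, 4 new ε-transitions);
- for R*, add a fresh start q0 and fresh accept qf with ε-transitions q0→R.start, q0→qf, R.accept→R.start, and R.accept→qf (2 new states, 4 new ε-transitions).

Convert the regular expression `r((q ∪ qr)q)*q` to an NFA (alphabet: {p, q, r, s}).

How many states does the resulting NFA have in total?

By structural recursion:
Each of the 6 symbol leaves contributes a 2-state fragment.
  qr : 3 states
  q ∪ qr : 7 states
  (q ∪ qr)q : 8 states
  ((q ∪ qr)q)* : 10 states
  r((q ∪ qr)q)*q : 12 states

12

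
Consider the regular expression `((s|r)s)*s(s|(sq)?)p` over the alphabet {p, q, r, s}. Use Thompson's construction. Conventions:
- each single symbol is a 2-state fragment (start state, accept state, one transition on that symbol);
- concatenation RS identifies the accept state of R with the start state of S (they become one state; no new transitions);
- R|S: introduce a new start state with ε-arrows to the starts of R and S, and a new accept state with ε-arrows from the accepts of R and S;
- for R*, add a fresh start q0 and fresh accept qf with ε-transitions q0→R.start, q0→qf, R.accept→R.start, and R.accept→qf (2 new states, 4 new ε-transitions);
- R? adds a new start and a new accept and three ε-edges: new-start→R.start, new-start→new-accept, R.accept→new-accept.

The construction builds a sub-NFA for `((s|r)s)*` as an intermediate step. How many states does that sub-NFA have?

Fragment for `((s|r)s)*`:
Each of the 3 symbol leaves contributes a 2-state fragment.
  s|r : 6 states
  (s|r)s : 7 states
  ((s|r)s)* : 9 states

9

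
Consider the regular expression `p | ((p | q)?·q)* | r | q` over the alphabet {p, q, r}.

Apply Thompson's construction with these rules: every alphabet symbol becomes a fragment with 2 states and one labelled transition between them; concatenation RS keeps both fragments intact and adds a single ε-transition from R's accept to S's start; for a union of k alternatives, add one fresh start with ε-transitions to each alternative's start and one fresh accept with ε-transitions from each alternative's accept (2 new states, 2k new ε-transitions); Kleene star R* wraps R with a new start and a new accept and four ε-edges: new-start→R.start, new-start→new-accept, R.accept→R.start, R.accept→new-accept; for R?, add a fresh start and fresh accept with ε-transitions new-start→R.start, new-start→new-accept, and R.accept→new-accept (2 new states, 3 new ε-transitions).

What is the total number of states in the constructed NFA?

By structural recursion:
Each of the 6 symbol leaves contributes a 2-state fragment.
  p | q : 6 states
  (p | q)? : 8 states
  (p | q)?·q : 10 states
  ((p | q)?·q)* : 12 states
  p | ((p | q)?·q)* | r | q : 20 states

20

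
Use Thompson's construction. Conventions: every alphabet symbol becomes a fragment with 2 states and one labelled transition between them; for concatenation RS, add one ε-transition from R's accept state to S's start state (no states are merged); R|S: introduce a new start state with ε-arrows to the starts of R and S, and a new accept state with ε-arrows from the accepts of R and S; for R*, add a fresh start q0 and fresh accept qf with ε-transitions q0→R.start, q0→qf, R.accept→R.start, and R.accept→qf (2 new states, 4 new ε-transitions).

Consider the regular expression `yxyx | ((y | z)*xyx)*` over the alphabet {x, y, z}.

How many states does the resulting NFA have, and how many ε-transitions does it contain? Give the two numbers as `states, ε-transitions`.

26, 22

Bottom-up over the parse tree:
Each of the 9 symbol leaves contributes 2 states and 0 ε-transitions.
  yxyx — 8 states, 3 ε-transitions
  y | z — 6 states, 4 ε-transitions
  (y | z)* — 8 states, 8 ε-transitions
  (y | z)*xyx — 14 states, 11 ε-transitions
  ((y | z)*xyx)* — 16 states, 15 ε-transitions
  yxyx | ((y | z)*xyx)* — 26 states, 22 ε-transitions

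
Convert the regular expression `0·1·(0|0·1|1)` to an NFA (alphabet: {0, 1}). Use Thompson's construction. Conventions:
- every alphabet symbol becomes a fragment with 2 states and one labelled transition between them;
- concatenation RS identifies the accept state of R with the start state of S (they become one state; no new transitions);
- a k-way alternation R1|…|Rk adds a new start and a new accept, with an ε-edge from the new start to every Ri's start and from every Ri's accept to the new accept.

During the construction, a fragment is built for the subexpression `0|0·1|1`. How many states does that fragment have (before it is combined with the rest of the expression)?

Fragment for `0|0·1|1`:
Each of the 4 symbol leaves contributes a 2-state fragment.
  0·1 = 3 states
  0|0·1|1 = 9 states

9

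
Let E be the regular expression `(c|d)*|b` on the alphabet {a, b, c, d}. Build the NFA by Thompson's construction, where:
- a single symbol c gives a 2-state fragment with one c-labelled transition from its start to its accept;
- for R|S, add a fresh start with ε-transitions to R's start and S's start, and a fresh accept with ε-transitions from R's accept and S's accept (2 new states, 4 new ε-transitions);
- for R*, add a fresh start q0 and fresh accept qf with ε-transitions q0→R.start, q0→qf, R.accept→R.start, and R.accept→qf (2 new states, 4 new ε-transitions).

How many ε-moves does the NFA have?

12

By structural recursion:
Each of the 3 symbol leaves contributes 0 ε-transitions.
  c|d = 4 ε-transitions
  (c|d)* = 8 ε-transitions
  (c|d)*|b = 12 ε-transitions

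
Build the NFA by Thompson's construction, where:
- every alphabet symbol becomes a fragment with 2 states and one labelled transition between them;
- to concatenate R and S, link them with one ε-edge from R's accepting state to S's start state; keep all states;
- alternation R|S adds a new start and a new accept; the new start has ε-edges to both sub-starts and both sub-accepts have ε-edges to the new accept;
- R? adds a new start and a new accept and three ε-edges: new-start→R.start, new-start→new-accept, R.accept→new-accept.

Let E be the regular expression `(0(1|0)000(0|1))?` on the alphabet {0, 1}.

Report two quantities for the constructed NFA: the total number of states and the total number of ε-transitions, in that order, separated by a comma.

Bottom-up over the parse tree:
Each of the 8 symbol leaves contributes 2 states and 0 ε-transitions.
  1|0 — 6 states, 4 ε-transitions
  0|1 — 6 states, 4 ε-transitions
  0(1|0)000(0|1) — 20 states, 13 ε-transitions
  (0(1|0)000(0|1))? — 22 states, 16 ε-transitions

22, 16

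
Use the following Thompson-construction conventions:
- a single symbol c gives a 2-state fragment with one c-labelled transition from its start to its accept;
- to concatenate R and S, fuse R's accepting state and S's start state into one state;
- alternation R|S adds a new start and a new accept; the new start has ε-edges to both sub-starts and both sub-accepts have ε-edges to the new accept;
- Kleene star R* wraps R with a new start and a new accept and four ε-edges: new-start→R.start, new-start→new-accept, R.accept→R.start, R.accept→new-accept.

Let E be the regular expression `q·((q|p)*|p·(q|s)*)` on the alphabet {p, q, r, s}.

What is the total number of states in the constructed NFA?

20

By structural recursion:
Each of the 6 symbol leaves contributes a 2-state fragment.
  q|p : 6 states
  (q|p)* : 8 states
  q|s : 6 states
  (q|s)* : 8 states
  p·(q|s)* : 9 states
  (q|p)*|p·(q|s)* : 19 states
  q·((q|p)*|p·(q|s)*) : 20 states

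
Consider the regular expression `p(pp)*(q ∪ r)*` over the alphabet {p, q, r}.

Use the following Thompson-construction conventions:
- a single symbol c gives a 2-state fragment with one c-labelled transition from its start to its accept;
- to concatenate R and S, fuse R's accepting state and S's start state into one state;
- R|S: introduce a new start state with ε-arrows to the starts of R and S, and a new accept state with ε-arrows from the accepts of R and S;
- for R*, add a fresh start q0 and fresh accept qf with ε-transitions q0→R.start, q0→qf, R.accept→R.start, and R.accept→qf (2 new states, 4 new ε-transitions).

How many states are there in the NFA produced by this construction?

13

Per subexpression:
Each of the 5 symbol leaves contributes a 2-state fragment.
  pp : 3 states
  (pp)* : 5 states
  q ∪ r : 6 states
  (q ∪ r)* : 8 states
  p(pp)*(q ∪ r)* : 13 states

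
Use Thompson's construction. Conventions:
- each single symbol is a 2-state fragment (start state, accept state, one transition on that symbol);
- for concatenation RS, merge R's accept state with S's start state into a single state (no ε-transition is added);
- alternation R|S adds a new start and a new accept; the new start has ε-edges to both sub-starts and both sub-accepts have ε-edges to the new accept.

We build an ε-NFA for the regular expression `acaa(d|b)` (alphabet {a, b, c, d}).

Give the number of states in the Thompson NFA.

Building bottom-up:
Each of the 6 symbol leaves contributes a 2-state fragment.
  d|b = 6 states
  acaa(d|b) = 10 states

10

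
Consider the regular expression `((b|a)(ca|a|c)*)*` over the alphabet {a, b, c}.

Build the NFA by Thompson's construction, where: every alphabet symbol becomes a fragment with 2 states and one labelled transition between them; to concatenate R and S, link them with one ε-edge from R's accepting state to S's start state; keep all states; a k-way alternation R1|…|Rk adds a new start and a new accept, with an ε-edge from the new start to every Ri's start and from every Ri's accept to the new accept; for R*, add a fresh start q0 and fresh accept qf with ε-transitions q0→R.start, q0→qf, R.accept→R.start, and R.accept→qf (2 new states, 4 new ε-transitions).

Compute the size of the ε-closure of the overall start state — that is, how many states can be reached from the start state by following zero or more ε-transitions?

5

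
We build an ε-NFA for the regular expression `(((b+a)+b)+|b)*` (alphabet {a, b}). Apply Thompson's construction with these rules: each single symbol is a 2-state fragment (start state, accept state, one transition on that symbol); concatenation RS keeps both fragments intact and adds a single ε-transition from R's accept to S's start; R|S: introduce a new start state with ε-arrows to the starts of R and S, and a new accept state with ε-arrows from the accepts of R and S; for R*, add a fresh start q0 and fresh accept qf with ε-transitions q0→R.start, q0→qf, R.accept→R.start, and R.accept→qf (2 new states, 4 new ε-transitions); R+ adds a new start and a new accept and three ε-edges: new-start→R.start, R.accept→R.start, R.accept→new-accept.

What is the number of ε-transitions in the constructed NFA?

By structural recursion:
Each of the 4 symbol leaves contributes 0 ε-transitions.
  b+ : 3 ε-transitions
  b+a : 4 ε-transitions
  (b+a)+ : 7 ε-transitions
  (b+a)+b : 8 ε-transitions
  ((b+a)+b)+ : 11 ε-transitions
  ((b+a)+b)+|b : 15 ε-transitions
  (((b+a)+b)+|b)* : 19 ε-transitions

19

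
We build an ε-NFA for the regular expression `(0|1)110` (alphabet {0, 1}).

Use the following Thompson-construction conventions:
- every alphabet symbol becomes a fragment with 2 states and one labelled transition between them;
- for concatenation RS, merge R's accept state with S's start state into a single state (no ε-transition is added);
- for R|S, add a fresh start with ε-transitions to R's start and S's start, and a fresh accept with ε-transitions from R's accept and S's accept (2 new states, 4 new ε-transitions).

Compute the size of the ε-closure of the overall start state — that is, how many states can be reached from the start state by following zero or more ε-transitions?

Compute the ε-closure size of each fragment's start state recursively; a symbol fragment's start has no outgoing ε-edge, so its closure is just itself (size 1).
  0|1 : new start ε-reaches every alternative's start; none of them accept ε, so the new accept is not reached: |ε-closure| = 1 + 1 + 1 = 3
  (0|1)110 : |ε-closure| equals the left operand's closure size = 3 (its accept is not ε-reachable, so the closure stops there)

3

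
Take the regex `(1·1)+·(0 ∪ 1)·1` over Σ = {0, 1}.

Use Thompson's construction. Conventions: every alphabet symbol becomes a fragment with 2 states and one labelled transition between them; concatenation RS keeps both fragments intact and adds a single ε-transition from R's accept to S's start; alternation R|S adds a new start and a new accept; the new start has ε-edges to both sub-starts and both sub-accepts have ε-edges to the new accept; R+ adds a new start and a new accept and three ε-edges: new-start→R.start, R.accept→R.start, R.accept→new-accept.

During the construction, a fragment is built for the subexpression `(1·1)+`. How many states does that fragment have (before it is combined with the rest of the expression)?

6

Fragment for `(1·1)+`:
Each of the 2 symbol leaves contributes a 2-state fragment.
  1·1 — 4 states
  (1·1)+ — 6 states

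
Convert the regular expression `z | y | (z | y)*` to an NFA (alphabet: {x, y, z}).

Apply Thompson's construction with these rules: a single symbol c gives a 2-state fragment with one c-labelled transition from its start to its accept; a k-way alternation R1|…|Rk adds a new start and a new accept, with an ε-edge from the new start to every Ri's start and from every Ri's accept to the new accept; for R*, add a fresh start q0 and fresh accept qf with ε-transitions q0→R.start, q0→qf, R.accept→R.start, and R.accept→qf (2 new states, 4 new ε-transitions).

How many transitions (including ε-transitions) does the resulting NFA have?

18

Recursing over subexpressions:
Each of the 4 symbol leaves contributes 1 transition (1 symbol, 0 ε).
  z | y : 6 transitions (2 symbol, 4 ε)
  (z | y)* : 10 transitions (2 symbol, 8 ε)
  z | y | (z | y)* : 18 transitions (4 symbol, 14 ε)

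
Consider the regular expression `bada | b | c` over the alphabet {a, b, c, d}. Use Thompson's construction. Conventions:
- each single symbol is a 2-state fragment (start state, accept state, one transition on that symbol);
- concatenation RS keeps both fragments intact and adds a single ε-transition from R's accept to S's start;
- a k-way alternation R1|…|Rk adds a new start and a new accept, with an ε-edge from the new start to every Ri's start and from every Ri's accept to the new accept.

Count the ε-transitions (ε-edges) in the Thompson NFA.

9

By structural recursion:
Each of the 6 symbol leaves contributes 0 ε-transitions.
  bada = 3 ε-transitions
  bada | b | c = 9 ε-transitions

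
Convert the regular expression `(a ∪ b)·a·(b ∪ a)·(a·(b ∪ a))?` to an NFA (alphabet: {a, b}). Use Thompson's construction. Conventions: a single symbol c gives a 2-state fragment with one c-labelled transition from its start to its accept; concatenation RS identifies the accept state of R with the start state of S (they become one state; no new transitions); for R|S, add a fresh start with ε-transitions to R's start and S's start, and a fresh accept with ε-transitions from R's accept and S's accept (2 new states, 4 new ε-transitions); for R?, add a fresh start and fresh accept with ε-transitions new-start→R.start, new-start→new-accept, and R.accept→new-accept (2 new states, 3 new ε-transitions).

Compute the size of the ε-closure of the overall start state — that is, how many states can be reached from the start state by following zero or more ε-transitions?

Let C(F) = |ε-closure(F.start)| within fragment F, and note whether F accepts ε. Symbol fragments have C = 1 and do not accept ε. Then:
  a ∪ b — C = 1 + 1 + 1 = 3 (the new accept is not ε-reachable since no branch accepts ε)
  b ∪ a — new start ε-reaches every alternative's start; none of them accept ε, so the new accept is not reached: C = 1 + 1 + 1 = 3
  b ∪ a — new start ε-reaches every alternative's start; none of them accept ε, so the new accept is not reached: C = 1 + 1 + 1 = 3
  a·(b ∪ a) — same as the first factor's closure: C = 1
  (a·(b ∪ a))? — new start has ε-edges to the inner start and to the new accept, so C = 2 + 1 = 3
  (a ∪ b)·a·(b ∪ a)·(a·(b ∪ a))? — C equals the left operand's closure size = 3 (its accept is not ε-reachable, so the closure stops there)

3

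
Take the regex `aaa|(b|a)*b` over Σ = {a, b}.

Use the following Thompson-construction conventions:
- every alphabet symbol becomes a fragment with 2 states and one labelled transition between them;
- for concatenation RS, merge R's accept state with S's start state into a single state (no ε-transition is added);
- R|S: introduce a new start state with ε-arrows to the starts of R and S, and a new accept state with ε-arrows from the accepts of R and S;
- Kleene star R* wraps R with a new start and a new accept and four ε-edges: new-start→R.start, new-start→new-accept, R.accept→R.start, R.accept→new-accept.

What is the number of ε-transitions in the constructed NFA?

12

Building bottom-up:
Each of the 6 symbol leaves contributes 0 ε-transitions.
  aaa : 0 ε-transitions
  b|a : 4 ε-transitions
  (b|a)* : 8 ε-transitions
  (b|a)*b : 8 ε-transitions
  aaa|(b|a)*b : 12 ε-transitions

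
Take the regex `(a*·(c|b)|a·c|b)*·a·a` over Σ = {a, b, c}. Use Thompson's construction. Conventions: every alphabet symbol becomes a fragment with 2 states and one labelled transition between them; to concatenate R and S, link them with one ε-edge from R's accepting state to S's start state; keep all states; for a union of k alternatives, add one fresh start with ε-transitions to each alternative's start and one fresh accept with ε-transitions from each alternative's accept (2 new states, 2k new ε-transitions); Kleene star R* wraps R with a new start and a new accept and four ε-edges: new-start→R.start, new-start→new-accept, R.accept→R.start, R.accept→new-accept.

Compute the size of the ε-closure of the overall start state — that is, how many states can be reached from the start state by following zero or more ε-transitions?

Work bottom-up. For each fragment F, track |ε-closure(F.start)| and whether F's accept lies in that closure (i.e. whether F accepts ε). A single-symbol fragment has closure size 1 and does not accept ε.
  a* : new start has ε-edges to the inner start and to the new accept, so |closure| = 2 + 1 = 3
  c|b : new start ε-reaches every alternative's start; none of them accept ε, so the new accept is not reached: |closure| = 1 + 1 + 1 = 3
  a*·(c|b) : |closure| = 3 + 3 = 6 (closure spills across the concat boundary because the left factor accepts ε)
  a·c : |closure| equals the left operand's closure size = 1 (its accept is not ε-reachable, so the closure stops there)
  a*·(c|b)|a·c|b : |closure| = 1 + 6 + 1 + 1 = 9 (the new accept is not ε-reachable since no branch accepts ε)
  (a*·(c|b)|a·c|b)* : new start has ε-edges to the inner start and to the new accept, so |closure| = 2 + 9 = 11
  (a*·(c|b)|a·c|b)*·a·a : |closure| = 11 + 1 = 12 (closure spills across the concat boundary because the left factor accepts ε)

12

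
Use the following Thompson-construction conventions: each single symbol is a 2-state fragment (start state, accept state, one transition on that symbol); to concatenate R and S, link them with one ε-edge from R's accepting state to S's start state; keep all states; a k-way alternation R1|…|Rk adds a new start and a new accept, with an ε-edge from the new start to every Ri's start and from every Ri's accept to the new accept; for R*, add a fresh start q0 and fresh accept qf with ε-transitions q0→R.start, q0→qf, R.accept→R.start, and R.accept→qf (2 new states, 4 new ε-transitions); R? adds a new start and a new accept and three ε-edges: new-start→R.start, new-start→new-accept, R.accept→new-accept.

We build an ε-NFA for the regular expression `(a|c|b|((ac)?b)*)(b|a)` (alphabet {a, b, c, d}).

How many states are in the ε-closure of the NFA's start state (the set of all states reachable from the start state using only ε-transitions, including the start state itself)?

Compute the ε-closure size of each fragment's start state recursively; a symbol fragment's start has no outgoing ε-edge, so its closure is just itself (size 1).
  ac : |closure| equals the left operand's closure size = 1 (its accept is not ε-reachable, so the closure stops there)
  (ac)? : |closure| = 1 (new start) + 1 (body) + 1 (new accept, via ε) = 3
  (ac)?b : the left operand accepts ε, so the closure extends into the next operand (via the concat ε-link); |closure| = 3 + 1 = 4
  ((ac)?b)* : new start has ε-edges to the inner start and to the new accept, so |closure| = 2 + 4 = 6
  a|c|b|((ac)?b)* : new start ε-reaches every alternative's start; at least one alternative accepts ε, so the union's new accept is reached too: |closure| = 1 + 1 + 1 + 1 + 6 + 1 = 11
  b|a : new start ε-reaches every alternative's start; none of them accept ε, so the new accept is not reached: |closure| = 1 + 1 + 1 = 3
  (a|c|b|((ac)?b)*)(b|a) : the left operand accepts ε, so the closure extends into the next operand (via the concat ε-link); |closure| = 11 + 3 = 14

14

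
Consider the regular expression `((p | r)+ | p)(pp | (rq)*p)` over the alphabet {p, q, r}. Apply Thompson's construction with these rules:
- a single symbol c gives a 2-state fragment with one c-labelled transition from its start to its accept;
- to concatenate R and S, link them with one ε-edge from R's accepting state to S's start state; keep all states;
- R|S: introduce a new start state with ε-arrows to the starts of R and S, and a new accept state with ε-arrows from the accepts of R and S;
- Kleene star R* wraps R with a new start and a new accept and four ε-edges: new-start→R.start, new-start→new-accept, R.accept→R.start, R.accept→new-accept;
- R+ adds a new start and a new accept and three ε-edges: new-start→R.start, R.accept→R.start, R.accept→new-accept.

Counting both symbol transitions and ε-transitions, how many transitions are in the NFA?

Building bottom-up:
Each of the 8 symbol leaves contributes 1 transition (1 symbol, 0 ε).
  p | r : 6 transitions (2 symbol, 4 ε)
  (p | r)+ : 9 transitions (2 symbol, 7 ε)
  (p | r)+ | p : 14 transitions (3 symbol, 11 ε)
  pp : 3 transitions (2 symbol, 1 ε)
  rq : 3 transitions (2 symbol, 1 ε)
  (rq)* : 7 transitions (2 symbol, 5 ε)
  (rq)*p : 9 transitions (3 symbol, 6 ε)
  pp | (rq)*p : 16 transitions (5 symbol, 11 ε)
  ((p | r)+ | p)(pp | (rq)*p) : 31 transitions (8 symbol, 23 ε)

31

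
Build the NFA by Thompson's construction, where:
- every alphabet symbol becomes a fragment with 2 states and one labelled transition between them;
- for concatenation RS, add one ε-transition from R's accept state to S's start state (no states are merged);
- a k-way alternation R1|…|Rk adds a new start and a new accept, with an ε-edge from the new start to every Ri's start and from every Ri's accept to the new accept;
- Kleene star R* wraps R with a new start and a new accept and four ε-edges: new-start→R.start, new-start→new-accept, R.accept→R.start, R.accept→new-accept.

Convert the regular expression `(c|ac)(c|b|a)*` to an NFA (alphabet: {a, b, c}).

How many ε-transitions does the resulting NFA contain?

16

Per subexpression:
Each of the 6 symbol leaves contributes 0 ε-transitions.
  ac → 1 ε-transition
  c|ac → 5 ε-transitions
  c|b|a → 6 ε-transitions
  (c|b|a)* → 10 ε-transitions
  (c|ac)(c|b|a)* → 16 ε-transitions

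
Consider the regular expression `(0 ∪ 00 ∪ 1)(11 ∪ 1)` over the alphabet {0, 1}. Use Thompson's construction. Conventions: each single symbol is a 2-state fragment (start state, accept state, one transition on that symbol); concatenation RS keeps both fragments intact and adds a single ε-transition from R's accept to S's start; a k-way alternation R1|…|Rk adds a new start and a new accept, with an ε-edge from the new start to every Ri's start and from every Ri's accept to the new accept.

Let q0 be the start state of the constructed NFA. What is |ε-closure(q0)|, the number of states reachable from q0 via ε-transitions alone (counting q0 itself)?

Work bottom-up. For each fragment F, track |ε-closure(F.start)| and whether F's accept lies in that closure (i.e. whether F accepts ε). A single-symbol fragment has closure size 1 and does not accept ε.
  00 — same as the first factor's closure: |closure| = 1
  0 ∪ 00 ∪ 1 — |closure| = 1 + 1 + 1 + 1 = 4 (the new accept is not ε-reachable since no branch accepts ε)
  11 — same as the first factor's closure: |closure| = 1
  11 ∪ 1 — |closure| = 1 + 1 + 1 = 3 (the new accept is not ε-reachable since no branch accepts ε)
  (0 ∪ 00 ∪ 1)(11 ∪ 1) — |closure| equals the left operand's closure size = 4 (its accept is not ε-reachable, so the closure stops there)

4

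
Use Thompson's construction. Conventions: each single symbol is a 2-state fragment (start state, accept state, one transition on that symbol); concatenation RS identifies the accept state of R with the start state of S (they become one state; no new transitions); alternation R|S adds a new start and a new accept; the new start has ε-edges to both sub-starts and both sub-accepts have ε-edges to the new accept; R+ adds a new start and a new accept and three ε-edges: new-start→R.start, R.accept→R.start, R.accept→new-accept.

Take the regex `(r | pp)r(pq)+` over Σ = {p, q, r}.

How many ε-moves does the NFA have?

7

Per subexpression:
Each of the 6 symbol leaves contributes 0 ε-transitions.
  pp : 0 ε-transitions
  r | pp : 4 ε-transitions
  pq : 0 ε-transitions
  (pq)+ : 3 ε-transitions
  (r | pp)r(pq)+ : 7 ε-transitions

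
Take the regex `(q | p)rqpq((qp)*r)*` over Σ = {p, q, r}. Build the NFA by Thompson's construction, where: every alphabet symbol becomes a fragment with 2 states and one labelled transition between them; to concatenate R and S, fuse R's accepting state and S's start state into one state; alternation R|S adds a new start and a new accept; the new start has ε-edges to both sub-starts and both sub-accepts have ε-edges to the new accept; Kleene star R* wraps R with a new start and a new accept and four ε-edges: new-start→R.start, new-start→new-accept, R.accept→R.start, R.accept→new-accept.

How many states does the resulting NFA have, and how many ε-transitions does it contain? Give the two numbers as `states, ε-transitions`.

17, 12

By structural recursion:
Each of the 9 symbol leaves contributes 2 states and 0 ε-transitions.
  q | p → 6 states, 4 ε-transitions
  qp → 3 states, 0 ε-transitions
  (qp)* → 5 states, 4 ε-transitions
  (qp)*r → 6 states, 4 ε-transitions
  ((qp)*r)* → 8 states, 8 ε-transitions
  (q | p)rqpq((qp)*r)* → 17 states, 12 ε-transitions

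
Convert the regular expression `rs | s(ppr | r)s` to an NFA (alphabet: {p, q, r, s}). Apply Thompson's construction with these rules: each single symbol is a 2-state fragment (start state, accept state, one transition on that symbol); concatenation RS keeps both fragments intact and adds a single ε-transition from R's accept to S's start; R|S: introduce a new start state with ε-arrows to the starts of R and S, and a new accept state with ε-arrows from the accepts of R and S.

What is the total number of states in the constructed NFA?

Per subexpression:
Each of the 8 symbol leaves contributes a 2-state fragment.
  rs : 4 states
  ppr : 6 states
  ppr | r : 10 states
  s(ppr | r)s : 14 states
  rs | s(ppr | r)s : 20 states

20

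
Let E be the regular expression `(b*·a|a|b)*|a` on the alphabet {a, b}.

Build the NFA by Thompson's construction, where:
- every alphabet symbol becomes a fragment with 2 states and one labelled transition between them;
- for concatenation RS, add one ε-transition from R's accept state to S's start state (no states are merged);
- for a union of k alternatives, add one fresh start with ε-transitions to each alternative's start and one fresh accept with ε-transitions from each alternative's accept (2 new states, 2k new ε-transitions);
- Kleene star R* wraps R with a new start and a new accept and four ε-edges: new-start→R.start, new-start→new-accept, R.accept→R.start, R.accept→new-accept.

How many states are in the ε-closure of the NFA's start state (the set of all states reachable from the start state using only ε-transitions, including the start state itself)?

12

Let C(F) = |ε-closure(F.start)| within fragment F, and note whether F accepts ε. Symbol fragments have C = 1 and do not accept ε. Then:
  b* → |closure| = 1 (new start) + 1 (body) + 1 (new accept) = 3
  b*·a → the left operand accepts ε, so the closure extends into the next operand (via the concat ε-link); |closure| = 3 + 1 = 4
  b*·a|a|b → new start ε-reaches every alternative's start; none of them accept ε, so the new accept is not reached: |closure| = 1 + 4 + 1 + 1 = 7
  (b*·a|a|b)* → new start has ε-edges to the inner start and to the new accept, so |closure| = 2 + 7 = 9
  (b*·a|a|b)*|a → new start ε-reaches every alternative's start; at least one alternative accepts ε, so the union's new accept is reached too: |closure| = 1 + 9 + 1 + 1 = 12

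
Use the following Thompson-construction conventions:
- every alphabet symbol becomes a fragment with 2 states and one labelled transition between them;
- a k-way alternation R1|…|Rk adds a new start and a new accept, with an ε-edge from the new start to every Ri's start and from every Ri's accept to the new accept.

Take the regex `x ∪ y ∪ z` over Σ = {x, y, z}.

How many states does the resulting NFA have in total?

Building bottom-up:
Each of the 3 symbol leaves contributes a 2-state fragment.
  x ∪ y ∪ z : 8 states

8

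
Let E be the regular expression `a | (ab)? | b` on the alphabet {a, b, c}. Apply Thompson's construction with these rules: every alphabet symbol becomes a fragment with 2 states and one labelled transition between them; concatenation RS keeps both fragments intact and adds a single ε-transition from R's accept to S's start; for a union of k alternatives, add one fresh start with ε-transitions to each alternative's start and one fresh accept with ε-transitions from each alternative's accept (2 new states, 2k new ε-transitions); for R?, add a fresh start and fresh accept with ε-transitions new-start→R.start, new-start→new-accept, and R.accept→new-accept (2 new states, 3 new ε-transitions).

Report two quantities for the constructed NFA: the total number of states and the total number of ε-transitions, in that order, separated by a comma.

12, 10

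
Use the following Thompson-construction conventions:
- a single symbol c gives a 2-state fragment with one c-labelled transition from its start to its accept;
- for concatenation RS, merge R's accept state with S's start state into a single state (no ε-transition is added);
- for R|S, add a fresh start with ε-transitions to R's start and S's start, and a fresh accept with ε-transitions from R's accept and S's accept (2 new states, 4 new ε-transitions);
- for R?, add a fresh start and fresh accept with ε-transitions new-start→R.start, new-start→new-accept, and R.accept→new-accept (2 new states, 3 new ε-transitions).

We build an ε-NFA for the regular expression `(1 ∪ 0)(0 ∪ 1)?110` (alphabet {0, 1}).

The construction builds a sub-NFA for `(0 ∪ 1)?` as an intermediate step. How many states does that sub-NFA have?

Fragment for `(0 ∪ 1)?`:
Each of the 2 symbol leaves contributes a 2-state fragment.
  0 ∪ 1 — 6 states
  (0 ∪ 1)? — 8 states

8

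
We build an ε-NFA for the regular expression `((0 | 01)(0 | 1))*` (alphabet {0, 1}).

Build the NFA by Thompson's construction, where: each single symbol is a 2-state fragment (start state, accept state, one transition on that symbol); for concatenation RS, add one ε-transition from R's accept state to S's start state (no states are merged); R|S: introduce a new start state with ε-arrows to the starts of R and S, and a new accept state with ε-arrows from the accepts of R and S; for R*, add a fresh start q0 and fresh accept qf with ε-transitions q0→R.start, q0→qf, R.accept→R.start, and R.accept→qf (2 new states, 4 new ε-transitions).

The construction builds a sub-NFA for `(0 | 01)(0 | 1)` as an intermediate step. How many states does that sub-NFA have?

Fragment for `(0 | 01)(0 | 1)`:
Each of the 5 symbol leaves contributes a 2-state fragment.
  01 = 4 states
  0 | 01 = 8 states
  0 | 1 = 6 states
  (0 | 01)(0 | 1) = 14 states

14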